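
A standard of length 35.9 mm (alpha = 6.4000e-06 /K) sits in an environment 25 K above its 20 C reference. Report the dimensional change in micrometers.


dL = L * alpha * dT
= 35.9 * 6.4000e-06 * 25
= 0.0057440 mm
dL_um = 0.0057440 * 1000 = 5.7440 um

5.7440


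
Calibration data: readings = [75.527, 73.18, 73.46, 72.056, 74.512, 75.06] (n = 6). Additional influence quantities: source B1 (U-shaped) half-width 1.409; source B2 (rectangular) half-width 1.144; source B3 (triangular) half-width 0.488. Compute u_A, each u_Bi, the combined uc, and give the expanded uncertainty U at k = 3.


mean = (75.527 + 73.18 + 73.46 + 72.056 + 74.512 + 75.06) / 6 = 73.96583333
s = sqrt(sum((x - mean)^2)/(n-1)) = 1.3002773
u_A = s / sqrt(n) = 1.3002773 / sqrt(6) = 0.53083598
u_B1 = 1.409 / sqrt(2) = 0.99631345
u_B2 = 1.144 / sqrt(3) = 0.66048871
u_B3 = 0.488 / sqrt(6) = 0.19922517
uc = sqrt(0.53083598^2 + 0.99631345^2 + 0.66048871^2 + 0.19922517^2) = 1.323013
U = k * uc = 3 * 1.323013
U = 3.9690

3.9690


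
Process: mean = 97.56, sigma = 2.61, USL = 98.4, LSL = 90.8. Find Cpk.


Cpu = (USL - mean) / (3*sigma) = (98.4 - 97.56) / (3*2.61) = 0.1073
Cpl = (mean - LSL) / (3*sigma) = (97.56 - 90.8) / (3*2.61) = 0.8633
Cpk = min(Cpu, Cpl) = 0.1073

0.1073


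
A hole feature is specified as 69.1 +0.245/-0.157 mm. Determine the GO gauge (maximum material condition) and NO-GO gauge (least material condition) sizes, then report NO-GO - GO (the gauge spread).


GO = nominal - lower_tol (smallest hole = maximum material condition)
GO = 69.1 - 0.157 = 68.943
NO-GO = nominal + upper_tol (largest hole = least material condition)
NO-GO = 69.1 + 0.245 = 69.345
spread = NO-GO - GO = 69.345 - 68.943 = 0.4020

0.4020


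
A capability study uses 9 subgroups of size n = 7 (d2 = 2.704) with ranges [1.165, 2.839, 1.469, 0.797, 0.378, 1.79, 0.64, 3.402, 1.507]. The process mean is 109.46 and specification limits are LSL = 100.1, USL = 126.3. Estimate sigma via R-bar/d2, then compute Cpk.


R_bar = (1.165 + 2.839 + 1.469 + 0.797 + 0.378 + 1.79 + 0.64 + 3.402 + 1.507) / 9 = 1.5541111
sigma = R_bar / d2 = 1.5541111 / 2.704 = 0.57474523
Cp = (USL - LSL)/(6*sigma) = (126.3 - 100.1)/(6*0.57474523) = 7.5976
Cpu = (126.3 - 109.46)/(3*0.57474523) = 9.7666
Cpl = (109.46 - 100.1)/(3*0.57474523) = 5.4285
Cpk = min(Cpu, Cpl) = 5.4285

5.4285


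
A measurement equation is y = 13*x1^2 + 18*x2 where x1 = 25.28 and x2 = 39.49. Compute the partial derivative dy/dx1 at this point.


y = 13*x1^2 + 18*x2
dy/dx1 = 2*13*x1
Evaluate at x1 = 25.28: c1 = 26 * 25.28
c1 = 657.2800

657.2800


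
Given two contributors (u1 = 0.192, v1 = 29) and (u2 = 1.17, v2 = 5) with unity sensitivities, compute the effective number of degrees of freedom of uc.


uc = sqrt(u1^2 + u2^2) = sqrt(0.192^2 + 1.17^2) = 1.1856492
v_eff = uc^4 / (u1^4/v1 + u2^4/v2)
= 1.1856492^4 / (0.192^4/29 + 1.17^4/5)
= 1.9761725 / 0.3748243
v_eff = 5.2723

5.2723


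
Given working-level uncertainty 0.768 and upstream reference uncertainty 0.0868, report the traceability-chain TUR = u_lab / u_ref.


TUR = u_lab / u_ref
= 0.768 / 0.0868
= 8.8479

8.8479


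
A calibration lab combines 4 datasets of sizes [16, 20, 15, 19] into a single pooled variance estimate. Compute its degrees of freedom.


nu = sum_i (n_i - 1)
nu = ((16 - 1) + (20 - 1) + (15 - 1) + (19 - 1))
nu = 15 + 19 + 14 + 18
nu = 66

66


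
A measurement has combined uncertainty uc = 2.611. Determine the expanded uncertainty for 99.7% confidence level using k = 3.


U = k * uc
U = 3 * 2.611
U = 7.8330

7.8330


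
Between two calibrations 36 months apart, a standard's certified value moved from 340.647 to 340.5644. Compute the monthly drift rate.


rate = (v2 - v1) / months
= (340.5644 - 340.647) / 36
= -0.0826 / 36
= -0.0023

-0.0023


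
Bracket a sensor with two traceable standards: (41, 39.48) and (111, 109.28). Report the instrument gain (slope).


slope = (y2 - y1) / (x2 - x1)
= (109.28 - 39.48) / (111 - 41)
= 69.8000 / 70
= 0.9971

0.9971


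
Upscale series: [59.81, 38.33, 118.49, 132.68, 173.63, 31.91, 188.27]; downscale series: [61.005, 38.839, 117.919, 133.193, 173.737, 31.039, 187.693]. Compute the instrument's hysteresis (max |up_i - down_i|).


|59.81 - 61.005| = 1.1950
|38.33 - 38.839| = 0.5090
|118.49 - 117.919| = 0.5710
|132.68 - 133.193| = 0.5130
|173.63 - 173.737| = 0.1070
|31.91 - 31.039| = 0.8710
|188.27 - 187.693| = 0.5770
hysteresis = max(diffs) = 1.1950

1.1950


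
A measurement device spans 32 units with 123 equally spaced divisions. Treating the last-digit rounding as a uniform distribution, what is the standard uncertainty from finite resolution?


resolution = range / divisions
resolution = 32 / 123 = 0.2601626
u_res = resolution / (2*sqrt(3))
u_res = 0.2601626 / 3.4641016
u_res = 0.0751

0.0751


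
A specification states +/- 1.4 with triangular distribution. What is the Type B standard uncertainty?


u_B = half_width / sqrt(6)
u_B = 1.4 / 2.4494897
u_B = 0.5715

0.5715


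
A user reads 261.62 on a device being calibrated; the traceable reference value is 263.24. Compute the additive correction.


Correction = standard - reading
= 263.24 - 261.62
= 1.6200

1.6200


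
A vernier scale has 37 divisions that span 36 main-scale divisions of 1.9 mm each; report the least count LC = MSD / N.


LC = MSD / n_div
= 1.9 / 37
= 0.0514

0.0514


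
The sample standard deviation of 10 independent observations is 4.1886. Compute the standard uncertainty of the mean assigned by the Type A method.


u_A = s / sqrt(n)
u_A = 4.1886 / sqrt(10)
u_A = 4.1886 / 3.1622777
u_A = 1.3246

1.3246


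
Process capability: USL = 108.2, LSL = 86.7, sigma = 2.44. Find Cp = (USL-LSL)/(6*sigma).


Cp = (USL - LSL) / (6 * sigma)
= (108.2 - 86.7) / (6 * 2.44)
= 21.5000 / 14.6400
= 1.4686

1.4686


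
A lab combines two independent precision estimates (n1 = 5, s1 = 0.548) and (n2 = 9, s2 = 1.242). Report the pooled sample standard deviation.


s_p = sqrt(((n1-1)*s1^2 + (n2-1)*s2^2) / (n1+n2-2))
numerator = (5-1)*0.548^2 + (9-1)*1.242^2 = 1.201216 + 12.340512 = 13.541728
denominator = 5 + 9 - 2 = 12
s_p^2 = 13.541728 / 12 = 1.1284773
s_p = sqrt(1.1284773) = 1.0623

1.0623


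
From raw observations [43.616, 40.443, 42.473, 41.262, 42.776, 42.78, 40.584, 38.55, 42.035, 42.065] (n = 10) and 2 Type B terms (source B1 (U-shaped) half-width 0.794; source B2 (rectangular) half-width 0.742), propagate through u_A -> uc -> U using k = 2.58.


mean = (43.616 + 40.443 + 42.473 + 41.262 + 42.776 + 42.78 + 40.584 + 38.55 + 42.035 + 42.065) / 10 = 41.6584
s = sqrt(sum((x - mean)^2)/(n-1)) = 1.481769
u_A = s / sqrt(n) = 1.481769 / sqrt(10) = 0.4685765
u_B1 = 0.794 / sqrt(2) = 0.56144278
u_B2 = 0.742 / sqrt(3) = 0.4283939
uc = sqrt(0.4685765^2 + 0.56144278^2 + 0.4283939^2) = 0.84752774
U = k * uc = 2.58 * 0.84752774
U = 2.1866

2.1866


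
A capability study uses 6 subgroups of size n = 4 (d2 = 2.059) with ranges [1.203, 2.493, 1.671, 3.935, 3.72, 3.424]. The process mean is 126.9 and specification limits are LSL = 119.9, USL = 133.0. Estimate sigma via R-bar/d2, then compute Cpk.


R_bar = (1.203 + 2.493 + 1.671 + 3.935 + 3.72 + 3.424) / 6 = 2.741
sigma = R_bar / d2 = 2.741 / 2.059 = 1.3312288
Cp = (USL - LSL)/(6*sigma) = (133.0 - 119.9)/(6*1.3312288) = 1.6401
Cpu = (133.0 - 126.9)/(3*1.3312288) = 1.5274
Cpl = (126.9 - 119.9)/(3*1.3312288) = 1.7528
Cpk = min(Cpu, Cpl) = 1.5274

1.5274


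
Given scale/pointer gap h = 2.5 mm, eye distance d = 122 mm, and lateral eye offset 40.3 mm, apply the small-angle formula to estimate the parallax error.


error = h * offset / d
= 2.5 * 40.3 / 122
= 0.8258

0.8258


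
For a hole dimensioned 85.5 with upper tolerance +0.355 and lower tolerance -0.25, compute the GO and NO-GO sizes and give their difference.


GO = nominal - lower_tol (smallest hole = maximum material condition)
GO = 85.5 - 0.25 = 85.25
NO-GO = nominal + upper_tol (largest hole = least material condition)
NO-GO = 85.5 + 0.355 = 85.855
spread = NO-GO - GO = 85.855 - 85.25 = 0.6050

0.6050


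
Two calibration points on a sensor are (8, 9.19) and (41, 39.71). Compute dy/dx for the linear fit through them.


slope = (y2 - y1) / (x2 - x1)
= (39.71 - 9.19) / (41 - 8)
= 30.5200 / 33
= 0.9248

0.9248


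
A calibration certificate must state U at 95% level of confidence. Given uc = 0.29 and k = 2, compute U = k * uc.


U = k * uc
U = 2 * 0.29
U = 0.5800

0.5800


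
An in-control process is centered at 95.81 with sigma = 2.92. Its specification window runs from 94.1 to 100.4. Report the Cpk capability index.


Cpu = (USL - mean) / (3*sigma) = (100.4 - 95.81) / (3*2.92) = 0.5240
Cpl = (mean - LSL) / (3*sigma) = (95.81 - 94.1) / (3*2.92) = 0.1952
Cpk = min(Cpu, Cpl) = 0.1952

0.1952


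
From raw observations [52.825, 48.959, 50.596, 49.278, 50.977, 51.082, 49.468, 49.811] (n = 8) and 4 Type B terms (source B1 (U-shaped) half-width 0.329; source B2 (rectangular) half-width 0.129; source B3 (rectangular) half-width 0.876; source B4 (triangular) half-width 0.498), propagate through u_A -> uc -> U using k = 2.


mean = (52.825 + 48.959 + 50.596 + 49.278 + 50.977 + 51.082 + 49.468 + 49.811) / 8 = 50.3745
s = sqrt(sum((x - mean)^2)/(n-1)) = 1.2684525
u_A = s / sqrt(n) = 1.2684525 / sqrt(8) = 0.44846568
u_B1 = 0.329 / sqrt(2) = 0.23263813
u_B2 = 0.129 / sqrt(3) = 0.074478185
u_B3 = 0.876 / sqrt(3) = 0.50575884
u_B4 = 0.498 / sqrt(6) = 0.20330765
uc = sqrt(0.44846568^2 + 0.23263813^2 + 0.074478185^2 + 0.50575884^2 + 0.20330765^2) = 0.74693706
U = k * uc = 2 * 0.74693706
U = 1.4939

1.4939


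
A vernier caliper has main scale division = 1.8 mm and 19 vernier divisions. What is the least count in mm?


LC = MSD / n_div
= 1.8 / 19
= 0.0947

0.0947


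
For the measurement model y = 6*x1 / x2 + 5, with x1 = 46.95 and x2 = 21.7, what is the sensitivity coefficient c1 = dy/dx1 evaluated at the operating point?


y = 6*x1 / x2 + 5
dy/dx1 = 6/x2
Evaluate at x2 = 21.7: c1 = 6 / 21.7
c1 = 0.2765

0.2765


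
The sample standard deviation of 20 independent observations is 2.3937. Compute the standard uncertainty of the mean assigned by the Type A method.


u_A = s / sqrt(n)
u_A = 2.3937 / sqrt(20)
u_A = 2.3937 / 4.472136
u_A = 0.5352

0.5352


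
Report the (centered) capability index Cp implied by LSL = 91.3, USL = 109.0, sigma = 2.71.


Cp = (USL - LSL) / (6 * sigma)
= (109.0 - 91.3) / (6 * 2.71)
= 17.7000 / 16.2600
= 1.0886

1.0886


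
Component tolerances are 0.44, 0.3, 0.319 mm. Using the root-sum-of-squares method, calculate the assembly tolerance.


RSS = sqrt(0.44^2 + 0.3^2 + 0.319^2)
= sqrt(0.385361)
= 0.6208

0.6208


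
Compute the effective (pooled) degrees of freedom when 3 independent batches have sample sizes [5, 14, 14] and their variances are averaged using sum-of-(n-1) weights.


nu = sum_i (n_i - 1)
nu = ((5 - 1) + (14 - 1) + (14 - 1))
nu = 4 + 13 + 13
nu = 30

30


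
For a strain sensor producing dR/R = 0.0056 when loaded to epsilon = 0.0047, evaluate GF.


GF = (dR/R) / epsilon
= 0.0056 / 0.0047
= 1.1915

1.1915


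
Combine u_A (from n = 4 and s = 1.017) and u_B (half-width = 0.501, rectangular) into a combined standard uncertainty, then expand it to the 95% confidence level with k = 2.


u_A = s / sqrt(n) = 1.017 / sqrt(4) = 0.5085
u_B = half_width / sqrt(3) = 0.501 / sqrt(3) = 0.28925248
uc = sqrt(u_A^2 + u_B^2) = sqrt(0.5085^2 + 0.28925248^2) = 0.58501218
U = k * uc = 2 * 0.58501218
U = 1.1700

1.1700


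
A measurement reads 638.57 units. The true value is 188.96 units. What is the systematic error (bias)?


Systematic error = measured - true
= 638.57 - 188.96
= 449.6100

449.6100


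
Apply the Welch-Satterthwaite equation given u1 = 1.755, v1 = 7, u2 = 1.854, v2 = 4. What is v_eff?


uc = sqrt(u1^2 + u2^2) = sqrt(1.755^2 + 1.854^2) = 2.5529083
v_eff = uc^4 / (u1^4/v1 + u2^4/v2)
= 2.5529083^4 / (1.755^4/7 + 1.854^4/4)
= 42.475731 / 4.3090073
v_eff = 9.8574

9.8574


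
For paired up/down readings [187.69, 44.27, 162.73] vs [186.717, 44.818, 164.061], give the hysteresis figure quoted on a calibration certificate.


|187.69 - 186.717| = 0.9730
|44.27 - 44.818| = 0.5480
|162.73 - 164.061| = 1.3310
hysteresis = max(diffs) = 1.3310

1.3310


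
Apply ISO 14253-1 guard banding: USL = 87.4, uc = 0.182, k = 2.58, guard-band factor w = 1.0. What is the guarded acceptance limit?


U = k * uc = 2.58 * 0.182 = 0.46956
guard band g = w * U = 1.0 * 0.46956 = 0.46956
AL = USL - g = 87.4 - 0.46956
AL = 86.9304

86.9304


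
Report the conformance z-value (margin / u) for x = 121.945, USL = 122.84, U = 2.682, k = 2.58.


u = U / k = 2.682 / 2.58 = 1.0395349
margin = |USL - x| = |122.84 - 121.945| = 0.895
z = margin / u = 0.895 / 1.0395349
z = 0.8610

0.8610


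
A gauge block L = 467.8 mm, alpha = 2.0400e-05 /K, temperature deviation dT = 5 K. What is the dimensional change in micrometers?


dL = L * alpha * dT
= 467.8 * 2.0400e-05 * 5
= 0.0477156 mm
dL_um = 0.0477156 * 1000 = 47.7156 um

47.7156


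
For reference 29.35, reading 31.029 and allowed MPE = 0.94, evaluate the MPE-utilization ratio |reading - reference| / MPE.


e = indication - reference = 31.029 - 29.35 = 1.6790
|e| = 1.6790
ratio = |e| / MPE = 1.6790 / 0.94
ratio = 1.7862

1.7862


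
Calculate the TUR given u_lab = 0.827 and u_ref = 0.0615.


TUR = u_lab / u_ref
= 0.827 / 0.0615
= 13.4472

13.4472


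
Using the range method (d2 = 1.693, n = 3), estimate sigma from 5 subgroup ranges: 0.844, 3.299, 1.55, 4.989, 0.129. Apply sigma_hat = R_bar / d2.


R_bar = (0.844 + 3.299 + 1.55 + 4.989 + 0.129) / 5
R_bar = 10.811 / 5 = 2.1622
sigma_hat = R_bar / d2 = 2.1622 / 1.693 = 1.2771

1.2771


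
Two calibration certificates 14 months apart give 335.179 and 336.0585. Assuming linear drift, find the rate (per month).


rate = (v2 - v1) / months
= (336.0585 - 335.179) / 14
= 0.8795 / 14
= 0.0628

0.0628


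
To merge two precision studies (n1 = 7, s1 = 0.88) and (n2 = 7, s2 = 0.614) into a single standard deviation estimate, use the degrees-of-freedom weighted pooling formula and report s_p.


s_p = sqrt(((n1-1)*s1^2 + (n2-1)*s2^2) / (n1+n2-2))
numerator = (7-1)*0.88^2 + (7-1)*0.614^2 = 4.6464 + 2.261976 = 6.908376
denominator = 7 + 7 - 2 = 12
s_p^2 = 6.908376 / 12 = 0.575698
s_p = sqrt(0.575698) = 0.7587

0.7587


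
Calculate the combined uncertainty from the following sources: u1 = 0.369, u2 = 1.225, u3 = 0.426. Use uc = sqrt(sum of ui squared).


uc = sqrt(0.369^2 + 1.225^2 + 0.426^2)
uc = sqrt(1.818262)
uc = 1.3484

1.3484


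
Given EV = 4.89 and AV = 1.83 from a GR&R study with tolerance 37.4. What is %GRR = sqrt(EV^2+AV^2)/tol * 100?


GRR = sqrt(EV^2 + AV^2) = sqrt(4.89^2 + 1.83^2) = 5.2212068
%GRR = GRR / tol * 100 = 5.2212068 / 37.4 * 100
%GRR = 13.9604

13.9604


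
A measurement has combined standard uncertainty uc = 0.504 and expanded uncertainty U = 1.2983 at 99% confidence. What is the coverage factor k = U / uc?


k = U / uc
k = 1.2983 / 0.504
k = 2.576

2.576


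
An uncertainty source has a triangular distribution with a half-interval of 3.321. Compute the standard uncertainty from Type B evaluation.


u_B = half_width / sqrt(6)
u_B = 3.321 / 2.4494897
u_B = 1.3558

1.3558


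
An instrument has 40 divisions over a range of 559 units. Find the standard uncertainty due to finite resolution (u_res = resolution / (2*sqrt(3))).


resolution = range / divisions
resolution = 559 / 40 = 13.975
u_res = resolution / (2*sqrt(3))
u_res = 13.975 / 3.4641016
u_res = 4.0342

4.0342


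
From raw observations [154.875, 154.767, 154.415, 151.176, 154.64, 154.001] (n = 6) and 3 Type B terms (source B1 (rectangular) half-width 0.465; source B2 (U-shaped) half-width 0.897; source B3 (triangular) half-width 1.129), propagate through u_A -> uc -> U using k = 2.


mean = (154.875 + 154.767 + 154.415 + 151.176 + 154.64 + 154.001) / 6 = 153.979
s = sqrt(sum((x - mean)^2)/(n-1)) = 1.4076981
u_A = s / sqrt(n) = 1.4076981 / sqrt(6) = 0.57469034
u_B1 = 0.465 / sqrt(3) = 0.26846788
u_B2 = 0.897 / sqrt(2) = 0.63427478
u_B3 = 1.129 / sqrt(6) = 0.46091232
uc = sqrt(0.57469034^2 + 0.26846788^2 + 0.63427478^2 + 0.46091232^2) = 1.0085081
U = k * uc = 2 * 1.0085081
U = 2.0170

2.0170


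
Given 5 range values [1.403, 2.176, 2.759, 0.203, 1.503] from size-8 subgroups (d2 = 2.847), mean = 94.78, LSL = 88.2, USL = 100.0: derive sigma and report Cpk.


R_bar = (1.403 + 2.176 + 2.759 + 0.203 + 1.503) / 5 = 1.6088
sigma = R_bar / d2 = 1.6088 / 2.847 = 0.56508606
Cp = (USL - LSL)/(6*sigma) = (100.0 - 88.2)/(6*0.56508606) = 3.4803
Cpu = (100.0 - 94.78)/(3*0.56508606) = 3.0792
Cpl = (94.78 - 88.2)/(3*0.56508606) = 3.8814
Cpk = min(Cpu, Cpl) = 3.0792

3.0792


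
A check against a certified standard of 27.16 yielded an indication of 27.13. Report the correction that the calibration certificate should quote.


Correction = standard - reading
= 27.16 - 27.13
= 0.0300

0.0300


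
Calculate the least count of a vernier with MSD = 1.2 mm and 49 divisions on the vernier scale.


LC = MSD / n_div
= 1.2 / 49
= 0.0245

0.0245


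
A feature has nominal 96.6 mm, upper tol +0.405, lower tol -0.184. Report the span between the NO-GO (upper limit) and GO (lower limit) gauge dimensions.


GO = nominal - lower_tol (smallest hole = maximum material condition)
GO = 96.6 - 0.184 = 96.416
NO-GO = nominal + upper_tol (largest hole = least material condition)
NO-GO = 96.6 + 0.405 = 97.005
spread = NO-GO - GO = 97.005 - 96.416 = 0.5890

0.5890


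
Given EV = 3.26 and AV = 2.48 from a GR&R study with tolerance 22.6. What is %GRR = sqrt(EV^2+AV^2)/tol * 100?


GRR = sqrt(EV^2 + AV^2) = sqrt(3.26^2 + 2.48^2) = 4.0960957
%GRR = GRR / tol * 100 = 4.0960957 / 22.6 * 100
%GRR = 18.1243

18.1243


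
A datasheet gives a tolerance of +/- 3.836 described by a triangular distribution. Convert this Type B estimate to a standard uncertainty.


u_B = half_width / sqrt(6)
u_B = 3.836 / 2.4494897
u_B = 1.5660

1.5660


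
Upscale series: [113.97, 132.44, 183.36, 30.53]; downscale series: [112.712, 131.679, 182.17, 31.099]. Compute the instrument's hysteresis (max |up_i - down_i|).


|113.97 - 112.712| = 1.2580
|132.44 - 131.679| = 0.7610
|183.36 - 182.17| = 1.1900
|30.53 - 31.099| = 0.5690
hysteresis = max(diffs) = 1.2580

1.2580


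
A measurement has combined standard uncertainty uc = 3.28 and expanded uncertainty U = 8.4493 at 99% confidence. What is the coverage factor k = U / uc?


k = U / uc
k = 8.4493 / 3.28
k = 2.576

2.576


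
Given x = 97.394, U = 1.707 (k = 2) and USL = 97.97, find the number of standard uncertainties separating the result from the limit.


u = U / k = 1.707 / 2 = 0.8535
margin = |USL - x| = |97.97 - 97.394| = 0.576
z = margin / u = 0.576 / 0.8535
z = 0.6749

0.6749


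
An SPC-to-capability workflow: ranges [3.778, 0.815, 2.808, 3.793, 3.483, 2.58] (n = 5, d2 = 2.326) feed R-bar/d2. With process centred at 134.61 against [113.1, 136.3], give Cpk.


R_bar = (3.778 + 0.815 + 2.808 + 3.793 + 3.483 + 2.58) / 6 = 2.8761667
sigma = R_bar / d2 = 2.8761667 / 2.326 = 1.2365291
Cp = (USL - LSL)/(6*sigma) = (136.3 - 113.1)/(6*1.2365291) = 3.1270
Cpu = (136.3 - 134.61)/(3*1.2365291) = 0.4556
Cpl = (134.61 - 113.1)/(3*1.2365291) = 5.7985
Cpk = min(Cpu, Cpl) = 0.4556

0.4556


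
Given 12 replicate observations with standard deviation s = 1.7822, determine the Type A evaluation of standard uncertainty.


u_A = s / sqrt(n)
u_A = 1.7822 / sqrt(12)
u_A = 1.7822 / 3.4641016
u_A = 0.5145

0.5145


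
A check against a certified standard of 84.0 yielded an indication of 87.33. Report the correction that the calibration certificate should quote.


Correction = standard - reading
= 84.0 - 87.33
= -3.3300

-3.3300


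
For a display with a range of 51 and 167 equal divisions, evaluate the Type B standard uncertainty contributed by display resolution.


resolution = range / divisions
resolution = 51 / 167 = 0.30538922
u_res = resolution / (2*sqrt(3))
u_res = 0.30538922 / 3.4641016
u_res = 0.0882

0.0882


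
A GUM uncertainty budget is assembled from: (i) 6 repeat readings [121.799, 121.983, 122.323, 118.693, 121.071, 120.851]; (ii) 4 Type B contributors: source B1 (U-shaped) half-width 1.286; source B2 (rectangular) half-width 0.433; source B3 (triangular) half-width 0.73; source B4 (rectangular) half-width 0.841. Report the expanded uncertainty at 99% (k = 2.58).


mean = (121.799 + 121.983 + 122.323 + 118.693 + 121.071 + 120.851) / 6 = 121.12
s = sqrt(sum((x - mean)^2)/(n-1)) = 1.3128679
u_A = s / sqrt(n) = 1.3128679 / sqrt(6) = 0.53597608
u_B1 = 1.286 / sqrt(2) = 0.90933932
u_B2 = 0.433 / sqrt(3) = 0.24999267
u_B3 = 0.73 / sqrt(6) = 0.29802125
u_B4 = 0.841 / sqrt(3) = 0.48555158
uc = sqrt(0.53597608^2 + 0.90933932^2 + 0.24999267^2 + 0.29802125^2 + 0.48555158^2) = 1.2252517
U = k * uc = 2.58 * 1.2252517
U = 3.1611

3.1611


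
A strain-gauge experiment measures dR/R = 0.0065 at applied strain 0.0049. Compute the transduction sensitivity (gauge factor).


GF = (dR/R) / epsilon
= 0.0065 / 0.0049
= 1.3265

1.3265


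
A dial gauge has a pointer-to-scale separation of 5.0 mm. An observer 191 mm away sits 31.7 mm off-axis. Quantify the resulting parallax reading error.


error = h * offset / d
= 5.0 * 31.7 / 191
= 0.8298

0.8298


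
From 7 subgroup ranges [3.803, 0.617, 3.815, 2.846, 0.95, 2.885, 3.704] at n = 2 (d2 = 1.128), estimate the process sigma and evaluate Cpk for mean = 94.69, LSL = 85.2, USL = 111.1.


R_bar = (3.803 + 0.617 + 3.815 + 2.846 + 0.95 + 2.885 + 3.704) / 7 = 2.66
sigma = R_bar / d2 = 2.66 / 1.128 = 2.358156
Cp = (USL - LSL)/(6*sigma) = (111.1 - 85.2)/(6*2.358156) = 1.8305
Cpu = (111.1 - 94.69)/(3*2.358156) = 2.3196
Cpl = (94.69 - 85.2)/(3*2.358156) = 1.3414
Cpk = min(Cpu, Cpl) = 1.3414

1.3414


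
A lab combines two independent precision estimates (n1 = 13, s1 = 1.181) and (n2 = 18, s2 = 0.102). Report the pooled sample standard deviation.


s_p = sqrt(((n1-1)*s1^2 + (n2-1)*s2^2) / (n1+n2-2))
numerator = (13-1)*1.181^2 + (18-1)*0.102^2 = 16.737132 + 0.176868 = 16.914
denominator = 13 + 18 - 2 = 29
s_p^2 = 16.914 / 29 = 0.58324138
s_p = sqrt(0.58324138) = 0.7637

0.7637


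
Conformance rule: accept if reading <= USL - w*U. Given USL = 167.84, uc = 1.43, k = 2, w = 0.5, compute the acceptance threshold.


U = k * uc = 2 * 1.43 = 2.86
guard band g = w * U = 0.5 * 2.86 = 1.43
AL = USL - g = 167.84 - 1.43
AL = 166.4100

166.4100


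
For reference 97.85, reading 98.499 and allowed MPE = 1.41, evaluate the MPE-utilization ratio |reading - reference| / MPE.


e = indication - reference = 98.499 - 97.85 = 0.6490
|e| = 0.6490
ratio = |e| / MPE = 0.6490 / 1.41
ratio = 0.4603

0.4603


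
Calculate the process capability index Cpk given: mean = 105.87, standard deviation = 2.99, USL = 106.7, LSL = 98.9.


Cpu = (USL - mean) / (3*sigma) = (106.7 - 105.87) / (3*2.99) = 0.0925
Cpl = (mean - LSL) / (3*sigma) = (105.87 - 98.9) / (3*2.99) = 0.7770
Cpk = min(Cpu, Cpl) = 0.0925

0.0925


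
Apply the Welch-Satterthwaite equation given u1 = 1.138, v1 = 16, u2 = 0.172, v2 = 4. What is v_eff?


uc = sqrt(u1^2 + u2^2) = sqrt(1.138^2 + 0.172^2) = 1.1509248
v_eff = uc^4 / (u1^4/v1 + u2^4/v2)
= 1.1509248^4 / (1.138^4/16 + 0.172^4/4)
= 1.7546391 / 0.10503999
v_eff = 16.7045

16.7045


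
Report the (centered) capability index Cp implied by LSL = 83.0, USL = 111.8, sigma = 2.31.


Cp = (USL - LSL) / (6 * sigma)
= (111.8 - 83.0) / (6 * 2.31)
= 28.8000 / 13.8600
= 2.0779

2.0779


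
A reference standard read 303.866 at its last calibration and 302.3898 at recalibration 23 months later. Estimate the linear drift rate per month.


rate = (v2 - v1) / months
= (302.3898 - 303.866) / 23
= -1.4762 / 23
= -0.0642

-0.0642


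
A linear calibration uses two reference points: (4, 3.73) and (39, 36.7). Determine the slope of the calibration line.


slope = (y2 - y1) / (x2 - x1)
= (36.7 - 3.73) / (39 - 4)
= 32.9700 / 35
= 0.9420

0.9420


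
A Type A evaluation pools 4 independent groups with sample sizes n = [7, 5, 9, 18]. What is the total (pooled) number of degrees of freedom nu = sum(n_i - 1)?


nu = sum_i (n_i - 1)
nu = ((7 - 1) + (5 - 1) + (9 - 1) + (18 - 1))
nu = 6 + 4 + 8 + 17
nu = 35

35


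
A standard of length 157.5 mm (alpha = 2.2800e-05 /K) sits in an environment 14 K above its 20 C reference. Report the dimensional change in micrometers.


dL = L * alpha * dT
= 157.5 * 2.2800e-05 * 14
= 0.0502740 mm
dL_um = 0.0502740 * 1000 = 50.2740 um

50.2740


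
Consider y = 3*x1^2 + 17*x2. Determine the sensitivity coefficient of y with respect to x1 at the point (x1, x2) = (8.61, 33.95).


y = 3*x1^2 + 17*x2
dy/dx1 = 2*3*x1
Evaluate at x1 = 8.61: c1 = 6 * 8.61
c1 = 51.6600

51.6600


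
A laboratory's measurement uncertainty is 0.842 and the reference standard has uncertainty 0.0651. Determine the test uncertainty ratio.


TUR = u_lab / u_ref
= 0.842 / 0.0651
= 12.9339

12.9339


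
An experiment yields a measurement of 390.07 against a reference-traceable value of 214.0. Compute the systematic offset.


Systematic error = measured - true
= 390.07 - 214.0
= 176.0700

176.0700


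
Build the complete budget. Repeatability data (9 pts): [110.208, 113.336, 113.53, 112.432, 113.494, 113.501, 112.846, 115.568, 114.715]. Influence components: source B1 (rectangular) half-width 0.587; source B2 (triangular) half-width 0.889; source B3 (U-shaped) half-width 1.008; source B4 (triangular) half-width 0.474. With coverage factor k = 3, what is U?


mean = (110.208 + 113.336 + 113.53 + 112.432 + 113.494 + 113.501 + 112.846 + 115.568 + 114.715) / 9 = 113.2922222
s = sqrt(sum((x - mean)^2)/(n-1)) = 1.4915488
u_A = s / sqrt(n) = 1.4915488 / sqrt(9) = 0.49718293
u_B1 = 0.587 / sqrt(3) = 0.33890461
u_B2 = 0.889 / sqrt(6) = 0.36293273
u_B3 = 1.008 / sqrt(2) = 0.71276364
u_B4 = 0.474 / sqrt(6) = 0.19350969
uc = sqrt(0.49718293^2 + 0.33890461^2 + 0.36293273^2 + 0.71276364^2 + 0.19350969^2) = 1.0194338
U = k * uc = 3 * 1.0194338
U = 3.0583

3.0583


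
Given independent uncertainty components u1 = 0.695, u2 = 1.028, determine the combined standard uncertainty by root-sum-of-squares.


uc = sqrt(0.695^2 + 1.028^2)
uc = sqrt(1.539809)
uc = 1.2409

1.2409


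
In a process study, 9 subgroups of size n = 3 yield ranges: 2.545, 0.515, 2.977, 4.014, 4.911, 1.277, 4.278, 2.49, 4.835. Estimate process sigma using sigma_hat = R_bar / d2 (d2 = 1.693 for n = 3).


R_bar = (2.545 + 0.515 + 2.977 + 4.014 + 4.911 + 1.277 + 4.278 + 2.49 + 4.835) / 9
R_bar = 27.842 / 9 = 3.0935556
sigma_hat = R_bar / d2 = 3.0935556 / 1.693 = 1.8273

1.8273


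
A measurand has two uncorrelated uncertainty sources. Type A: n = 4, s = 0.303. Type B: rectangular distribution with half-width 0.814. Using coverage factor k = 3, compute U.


u_A = s / sqrt(n) = 0.303 / sqrt(4) = 0.1515
u_B = half_width / sqrt(3) = 0.814 / sqrt(3) = 0.46996312
uc = sqrt(u_A^2 + u_B^2) = sqrt(0.1515^2 + 0.46996312^2) = 0.49377888
U = k * uc = 3 * 0.49377888
U = 1.4813

1.4813


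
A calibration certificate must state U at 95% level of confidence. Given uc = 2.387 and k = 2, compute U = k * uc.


U = k * uc
U = 2 * 2.387
U = 4.7740

4.7740


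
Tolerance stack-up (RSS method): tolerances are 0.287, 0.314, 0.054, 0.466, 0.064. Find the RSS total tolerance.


RSS = sqrt(0.287^2 + 0.314^2 + 0.054^2 + 0.466^2 + 0.064^2)
= sqrt(0.405133)
= 0.6365

0.6365


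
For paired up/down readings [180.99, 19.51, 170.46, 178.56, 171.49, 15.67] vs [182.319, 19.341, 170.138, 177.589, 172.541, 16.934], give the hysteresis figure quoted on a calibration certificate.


|180.99 - 182.319| = 1.3290
|19.51 - 19.341| = 0.1690
|170.46 - 170.138| = 0.3220
|178.56 - 177.589| = 0.9710
|171.49 - 172.541| = 1.0510
|15.67 - 16.934| = 1.2640
hysteresis = max(diffs) = 1.3290

1.3290


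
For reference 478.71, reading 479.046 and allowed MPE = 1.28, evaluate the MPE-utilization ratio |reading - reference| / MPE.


e = indication - reference = 479.046 - 478.71 = 0.3360
|e| = 0.3360
ratio = |e| / MPE = 0.3360 / 1.28
ratio = 0.2625

0.2625


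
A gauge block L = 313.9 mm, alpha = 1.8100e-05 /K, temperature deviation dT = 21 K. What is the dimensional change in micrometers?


dL = L * alpha * dT
= 313.9 * 1.8100e-05 * 21
= 0.1193134 mm
dL_um = 0.1193134 * 1000 = 119.3134 um

119.3134


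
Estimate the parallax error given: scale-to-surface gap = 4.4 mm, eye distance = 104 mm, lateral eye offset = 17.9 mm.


error = h * offset / d
= 4.4 * 17.9 / 104
= 0.7573

0.7573


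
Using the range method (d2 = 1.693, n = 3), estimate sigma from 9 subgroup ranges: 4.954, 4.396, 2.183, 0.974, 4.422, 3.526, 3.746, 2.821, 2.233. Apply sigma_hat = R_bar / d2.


R_bar = (4.954 + 4.396 + 2.183 + 0.974 + 4.422 + 3.526 + 3.746 + 2.821 + 2.233) / 9
R_bar = 29.255 / 9 = 3.2505556
sigma_hat = R_bar / d2 = 3.2505556 / 1.693 = 1.9200

1.9200


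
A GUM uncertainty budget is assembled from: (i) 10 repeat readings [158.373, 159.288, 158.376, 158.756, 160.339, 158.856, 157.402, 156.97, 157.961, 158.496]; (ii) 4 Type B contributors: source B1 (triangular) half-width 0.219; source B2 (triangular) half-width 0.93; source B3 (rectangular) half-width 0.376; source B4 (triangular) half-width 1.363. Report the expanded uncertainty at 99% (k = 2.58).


mean = (158.373 + 159.288 + 158.376 + 158.756 + 160.339 + 158.856 + 157.402 + 156.97 + 157.961 + 158.496) / 10 = 158.4817
s = sqrt(sum((x - mean)^2)/(n-1)) = 0.94635758
u_A = s / sqrt(n) = 0.94635758 / sqrt(10) = 0.29926454
u_B1 = 0.219 / sqrt(6) = 0.089406376
u_B2 = 0.93 / sqrt(6) = 0.37967091
u_B3 = 0.376 / sqrt(3) = 0.2170837
u_B4 = 1.363 / sqrt(6) = 0.55644242
uc = sqrt(0.29926454^2 + 0.089406376^2 + 0.37967091^2 + 0.2170837^2 + 0.55644242^2) = 0.77359955
U = k * uc = 2.58 * 0.77359955
U = 1.9959

1.9959


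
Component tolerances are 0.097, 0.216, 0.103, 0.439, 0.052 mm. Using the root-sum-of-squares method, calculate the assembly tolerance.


RSS = sqrt(0.097^2 + 0.216^2 + 0.103^2 + 0.439^2 + 0.052^2)
= sqrt(0.262099)
= 0.5120

0.5120


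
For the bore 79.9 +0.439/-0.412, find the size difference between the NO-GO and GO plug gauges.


GO = nominal - lower_tol (smallest hole = maximum material condition)
GO = 79.9 - 0.412 = 79.488
NO-GO = nominal + upper_tol (largest hole = least material condition)
NO-GO = 79.9 + 0.439 = 80.339
spread = NO-GO - GO = 80.339 - 79.488 = 0.8510

0.8510


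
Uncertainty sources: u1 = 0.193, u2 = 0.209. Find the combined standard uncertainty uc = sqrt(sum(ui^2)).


uc = sqrt(0.193^2 + 0.209^2)
uc = sqrt(0.08093)
uc = 0.2845

0.2845


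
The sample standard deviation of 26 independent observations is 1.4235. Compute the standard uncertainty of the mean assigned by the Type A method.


u_A = s / sqrt(n)
u_A = 1.4235 / sqrt(26)
u_A = 1.4235 / 5.0990195
u_A = 0.2792

0.2792


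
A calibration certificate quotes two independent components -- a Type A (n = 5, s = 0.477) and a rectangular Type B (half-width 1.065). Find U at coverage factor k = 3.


u_A = s / sqrt(n) = 0.477 / sqrt(5) = 0.21332089
u_B = half_width / sqrt(3) = 1.065 / sqrt(3) = 0.61487804
uc = sqrt(u_A^2 + u_B^2) = sqrt(0.21332089^2 + 0.61487804^2) = 0.65083086
U = k * uc = 3 * 0.65083086
U = 1.9525

1.9525


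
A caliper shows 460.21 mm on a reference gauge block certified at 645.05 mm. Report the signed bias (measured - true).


Systematic error = measured - true
= 460.21 - 645.05
= -184.8400

-184.8400


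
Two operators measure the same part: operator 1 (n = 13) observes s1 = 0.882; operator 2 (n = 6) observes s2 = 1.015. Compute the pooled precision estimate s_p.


s_p = sqrt(((n1-1)*s1^2 + (n2-1)*s2^2) / (n1+n2-2))
numerator = (13-1)*0.882^2 + (6-1)*1.015^2 = 9.335088 + 5.151125 = 14.486213
denominator = 13 + 6 - 2 = 17
s_p^2 = 14.486213 / 17 = 0.85213018
s_p = sqrt(0.85213018) = 0.9231

0.9231


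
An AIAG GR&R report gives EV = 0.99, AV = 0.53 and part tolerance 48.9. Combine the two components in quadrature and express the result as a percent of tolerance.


GRR = sqrt(EV^2 + AV^2) = sqrt(0.99^2 + 0.53^2) = 1.1229426
%GRR = GRR / tol * 100 = 1.1229426 / 48.9 * 100
%GRR = 2.2964

2.2964


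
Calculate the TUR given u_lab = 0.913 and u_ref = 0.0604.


TUR = u_lab / u_ref
= 0.913 / 0.0604
= 15.1159

15.1159


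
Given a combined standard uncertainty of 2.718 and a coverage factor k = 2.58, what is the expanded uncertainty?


U = k * uc
U = 2.58 * 2.718
U = 7.0124

7.0124


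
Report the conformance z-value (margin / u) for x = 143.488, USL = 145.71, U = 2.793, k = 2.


u = U / k = 2.793 / 2 = 1.3965
margin = |USL - x| = |145.71 - 143.488| = 2.222
z = margin / u = 2.222 / 1.3965
z = 1.5911

1.5911


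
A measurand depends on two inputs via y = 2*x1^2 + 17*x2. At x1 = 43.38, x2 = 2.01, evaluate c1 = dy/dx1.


y = 2*x1^2 + 17*x2
dy/dx1 = 2*2*x1
Evaluate at x1 = 43.38: c1 = 4 * 43.38
c1 = 173.5200

173.5200


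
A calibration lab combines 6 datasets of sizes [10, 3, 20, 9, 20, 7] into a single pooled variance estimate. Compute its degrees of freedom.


nu = sum_i (n_i - 1)
nu = ((10 - 1) + (3 - 1) + (20 - 1) + (9 - 1) + (20 - 1) + (7 - 1))
nu = 9 + 2 + 19 + 8 + 19 + 6
nu = 63

63


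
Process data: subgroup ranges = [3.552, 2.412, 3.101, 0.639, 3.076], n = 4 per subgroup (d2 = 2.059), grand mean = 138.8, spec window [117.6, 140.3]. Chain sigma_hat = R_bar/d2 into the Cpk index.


R_bar = (3.552 + 2.412 + 3.101 + 0.639 + 3.076) / 5 = 2.556
sigma = R_bar / d2 = 2.556 / 2.059 = 1.2413793
Cp = (USL - LSL)/(6*sigma) = (140.3 - 117.6)/(6*1.2413793) = 3.0477
Cpu = (140.3 - 138.8)/(3*1.2413793) = 0.4028
Cpl = (138.8 - 117.6)/(3*1.2413793) = 5.6926
Cpk = min(Cpu, Cpl) = 0.4028

0.4028


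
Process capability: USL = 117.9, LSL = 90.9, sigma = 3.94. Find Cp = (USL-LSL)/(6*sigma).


Cp = (USL - LSL) / (6 * sigma)
= (117.9 - 90.9) / (6 * 3.94)
= 27.0000 / 23.6400
= 1.1421

1.1421


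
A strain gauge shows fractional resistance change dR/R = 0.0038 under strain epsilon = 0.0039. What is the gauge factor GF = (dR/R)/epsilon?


GF = (dR/R) / epsilon
= 0.0038 / 0.0039
= 0.9744

0.9744


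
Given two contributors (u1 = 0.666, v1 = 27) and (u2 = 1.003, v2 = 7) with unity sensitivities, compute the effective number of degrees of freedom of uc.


uc = sqrt(u1^2 + u2^2) = sqrt(0.666^2 + 1.003^2) = 1.2039788
v_eff = uc^4 / (u1^4/v1 + u2^4/v2)
= 1.2039788^4 / (0.666^4/27 + 1.003^4/7)
= 2.1012385 / 0.1518659
v_eff = 13.8361

13.8361


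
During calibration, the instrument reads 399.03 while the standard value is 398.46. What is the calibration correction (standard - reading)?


Correction = standard - reading
= 398.46 - 399.03
= -0.5700

-0.5700


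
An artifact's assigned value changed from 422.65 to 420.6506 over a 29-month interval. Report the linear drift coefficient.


rate = (v2 - v1) / months
= (420.6506 - 422.65) / 29
= -1.9994 / 29
= -0.0689

-0.0689


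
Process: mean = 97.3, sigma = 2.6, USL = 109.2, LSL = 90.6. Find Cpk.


Cpu = (USL - mean) / (3*sigma) = (109.2 - 97.3) / (3*2.6) = 1.5256
Cpl = (mean - LSL) / (3*sigma) = (97.3 - 90.6) / (3*2.6) = 0.8590
Cpk = min(Cpu, Cpl) = 0.8590

0.8590


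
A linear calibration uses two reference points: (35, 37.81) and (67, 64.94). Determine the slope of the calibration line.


slope = (y2 - y1) / (x2 - x1)
= (64.94 - 37.81) / (67 - 35)
= 27.1300 / 32
= 0.8478

0.8478


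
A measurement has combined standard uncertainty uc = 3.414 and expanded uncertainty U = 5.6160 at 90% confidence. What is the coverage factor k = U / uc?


k = U / uc
k = 5.6160 / 3.414
k = 1.645

1.645


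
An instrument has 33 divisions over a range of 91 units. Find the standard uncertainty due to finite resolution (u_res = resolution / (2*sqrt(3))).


resolution = range / divisions
resolution = 91 / 33 = 2.7575758
u_res = resolution / (2*sqrt(3))
u_res = 2.7575758 / 3.4641016
u_res = 0.7960

0.7960


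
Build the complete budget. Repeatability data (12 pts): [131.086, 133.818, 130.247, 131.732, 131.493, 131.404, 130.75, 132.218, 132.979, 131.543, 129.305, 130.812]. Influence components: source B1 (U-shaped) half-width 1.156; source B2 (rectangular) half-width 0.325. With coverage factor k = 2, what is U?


mean = (131.086 + 133.818 + 130.247 + 131.732 + 131.493 + 131.404 + 130.75 + 132.218 + 132.979 + 131.543 + 129.305 + 130.812) / 12 = 131.4489167
s = sqrt(sum((x - mean)^2)/(n-1)) = 1.1948749
u_A = s / sqrt(n) = 1.1948749 / sqrt(12) = 0.34493067
u_B1 = 1.156 / sqrt(2) = 0.81741544
u_B2 = 0.325 / sqrt(3) = 0.18763884
uc = sqrt(0.34493067^2 + 0.81741544^2 + 0.18763884^2) = 0.90683709
U = k * uc = 2 * 0.90683709
U = 1.8137

1.8137


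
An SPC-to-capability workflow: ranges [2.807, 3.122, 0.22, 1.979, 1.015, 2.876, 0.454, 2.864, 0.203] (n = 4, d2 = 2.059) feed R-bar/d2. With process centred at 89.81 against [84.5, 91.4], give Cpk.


R_bar = (2.807 + 3.122 + 0.22 + 1.979 + 1.015 + 2.876 + 0.454 + 2.864 + 0.203) / 9 = 1.7266667
sigma = R_bar / d2 = 1.7266667 / 2.059 = 0.8385948
Cp = (USL - LSL)/(6*sigma) = (91.4 - 84.5)/(6*0.8385948) = 1.3713
Cpu = (91.4 - 89.81)/(3*0.8385948) = 0.6320
Cpl = (89.81 - 84.5)/(3*0.8385948) = 2.1107
Cpk = min(Cpu, Cpl) = 0.6320

0.6320


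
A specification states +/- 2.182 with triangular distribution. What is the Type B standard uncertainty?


u_B = half_width / sqrt(6)
u_B = 2.182 / 2.4494897
u_B = 0.8908

0.8908


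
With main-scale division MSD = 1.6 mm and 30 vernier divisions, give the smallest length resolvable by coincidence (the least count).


LC = MSD / n_div
= 1.6 / 30
= 0.0533

0.0533


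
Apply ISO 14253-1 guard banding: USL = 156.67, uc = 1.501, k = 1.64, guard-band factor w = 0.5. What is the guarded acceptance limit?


U = k * uc = 1.64 * 1.501 = 2.46164
guard band g = w * U = 0.5 * 2.46164 = 1.23082
AL = USL - g = 156.67 - 1.23082
AL = 155.4392

155.4392


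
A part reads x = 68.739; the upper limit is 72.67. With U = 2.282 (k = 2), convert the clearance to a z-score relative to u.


u = U / k = 2.282 / 2 = 1.141
margin = |USL - x| = |72.67 - 68.739| = 3.931
z = margin / u = 3.931 / 1.141
z = 3.4452

3.4452


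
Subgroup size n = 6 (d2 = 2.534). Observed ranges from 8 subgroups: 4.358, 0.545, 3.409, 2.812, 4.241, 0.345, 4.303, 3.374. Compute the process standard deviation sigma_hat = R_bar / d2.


R_bar = (4.358 + 0.545 + 3.409 + 2.812 + 4.241 + 0.345 + 4.303 + 3.374) / 8
R_bar = 23.387 / 8 = 2.923375
sigma_hat = R_bar / d2 = 2.923375 / 2.534 = 1.1537

1.1537


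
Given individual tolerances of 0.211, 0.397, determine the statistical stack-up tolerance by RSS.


RSS = sqrt(0.211^2 + 0.397^2)
= sqrt(0.20213)
= 0.4496

0.4496


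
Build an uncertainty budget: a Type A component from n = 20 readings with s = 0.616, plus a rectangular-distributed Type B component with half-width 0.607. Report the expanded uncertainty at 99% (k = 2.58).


u_A = s / sqrt(n) = 0.616 / sqrt(20) = 0.13774179
u_B = half_width / sqrt(3) = 0.607 / sqrt(3) = 0.35045161
uc = sqrt(u_A^2 + u_B^2) = sqrt(0.13774179^2 + 0.35045161^2) = 0.37654898
U = k * uc = 2.58 * 0.37654898
U = 0.9715

0.9715


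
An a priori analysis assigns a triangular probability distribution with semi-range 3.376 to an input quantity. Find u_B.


u_B = half_width / sqrt(6)
u_B = 3.376 / 2.4494897
u_B = 1.3782

1.3782


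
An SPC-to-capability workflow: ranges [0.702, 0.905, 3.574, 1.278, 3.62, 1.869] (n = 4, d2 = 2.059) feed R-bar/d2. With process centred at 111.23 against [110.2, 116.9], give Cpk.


R_bar = (0.702 + 0.905 + 3.574 + 1.278 + 3.62 + 1.869) / 6 = 1.9913333
sigma = R_bar / d2 = 1.9913333 / 2.059 = 0.96713613
Cp = (USL - LSL)/(6*sigma) = (116.9 - 110.2)/(6*0.96713613) = 1.1546
Cpu = (116.9 - 111.23)/(3*0.96713613) = 1.9542
Cpl = (111.23 - 110.2)/(3*0.96713613) = 0.3550
Cpk = min(Cpu, Cpl) = 0.3550

0.3550
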